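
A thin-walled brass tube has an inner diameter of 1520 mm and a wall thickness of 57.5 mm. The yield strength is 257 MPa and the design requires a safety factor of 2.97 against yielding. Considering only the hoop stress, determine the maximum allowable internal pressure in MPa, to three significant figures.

p_allow = 6.55 MPa

σ_allow = 257/2.97 = 86.53 MPa.
σ_h = pD/(2t) → p_allow = 2σ_allow t/D = 2×86.53×57.5/1520 = 6.547 MPa.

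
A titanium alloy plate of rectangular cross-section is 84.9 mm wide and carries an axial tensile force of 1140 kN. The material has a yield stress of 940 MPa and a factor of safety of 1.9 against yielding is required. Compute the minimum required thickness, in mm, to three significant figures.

σ_allow = 940/1.9 = 494.7 MPa.
Required area A = F/σ_allow = 1140000/494.7 = 2304 mm².
t = A/w = 2304/84.9 = 27.14 mm.

t = 27.1 mm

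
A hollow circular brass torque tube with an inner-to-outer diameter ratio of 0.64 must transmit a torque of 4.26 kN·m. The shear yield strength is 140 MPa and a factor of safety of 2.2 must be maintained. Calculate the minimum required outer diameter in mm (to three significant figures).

τ_allow = 140/2.2 = 63.64 MPa.
For a hollow shaft τ = 16T/[πd_o³(1−k⁴)] with k = 0.64, so 1−k⁴ = 0.8322.
d_o³ = 16T/[π τ_allow (1−k⁴)] = 16×4260000/(π×63.64×0.8322) = 409700 mm³.
d_o = 74.27 mm.

d_o = 74.3 mm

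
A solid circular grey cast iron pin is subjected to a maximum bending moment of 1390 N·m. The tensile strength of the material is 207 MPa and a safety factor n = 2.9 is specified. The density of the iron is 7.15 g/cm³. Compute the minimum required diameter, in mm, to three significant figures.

σ_allow = 207/2.9 = 71.38 MPa.
For a solid circular section σ = 32M/(πd³), so d³ = 32M/(π σ_allow) = 32×1390000/(π×71.38) = 198400 mm³.
d = 58.32 mm.

d = 58.3 mm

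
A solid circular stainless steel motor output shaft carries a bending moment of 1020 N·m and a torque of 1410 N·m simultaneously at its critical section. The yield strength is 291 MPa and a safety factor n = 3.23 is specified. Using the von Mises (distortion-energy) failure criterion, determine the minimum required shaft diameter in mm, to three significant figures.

d = 56.5 mm

σ_allow = σ_y/n = 291/3.23 = 90.09 MPa.
For a solid shaft σ_b = 32M/(πd³) and τ = 16T/(πd³), so the von Mises stress is σ' = (16/πd³)·√(4M²+3T²).
√(4M²+3T²) = √(4×(1.020×10^6)² + 3×(1.410×10^6)²) = 3.182×10^6 N·mm.
d³ = 16×3.182×10^6/(π×90.09) = 179900 mm³.
d = 56.45 mm.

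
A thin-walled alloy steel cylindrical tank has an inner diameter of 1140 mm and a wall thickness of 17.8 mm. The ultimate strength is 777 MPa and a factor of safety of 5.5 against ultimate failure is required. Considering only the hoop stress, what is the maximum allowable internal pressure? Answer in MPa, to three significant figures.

σ_allow = 777/5.5 = 141.3 MPa.
σ_h = pD/(2t) → p_allow = 2σ_allow t/D = 2×141.3×17.8/1140 = 4.412 MPa.

p_allow = 4.41 MPa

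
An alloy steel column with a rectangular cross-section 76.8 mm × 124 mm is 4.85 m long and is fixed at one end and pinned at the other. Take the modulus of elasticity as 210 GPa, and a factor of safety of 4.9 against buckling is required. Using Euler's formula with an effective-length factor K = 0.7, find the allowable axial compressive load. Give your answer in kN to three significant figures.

P_allow = 172 kN

Buckling occurs about the weak axis: I_min = h·b³/12 = 124×76.8³/12 = 4.681×10^6 mm⁴ (b = 76.8 mm is the smaller dimension).
Effective length L_e = KL = 0.7×4.85 m = 3395 mm.
Euler critical load P_cr = π²EI/L_e² = π²×210000×4.681×10^6/3395² = 841700 N.
P_allow = P_cr/n = 841700/4.9 = 171800 N.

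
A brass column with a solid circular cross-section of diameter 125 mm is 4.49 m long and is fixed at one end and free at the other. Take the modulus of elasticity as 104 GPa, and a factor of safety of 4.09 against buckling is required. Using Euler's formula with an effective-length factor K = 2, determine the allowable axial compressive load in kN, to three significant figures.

P_allow = 37.3 kN

I = πd⁴/64 = π×125⁴/64 = 1.198×10^7 mm⁴.
Effective length L_e = KL = 2×4.49 m = 8980 mm.
Euler critical load P_cr = π²EI/L_e² = π²×104000×1.198×10^7/8980² = 152500 N.
P_allow = P_cr/n = 152500/4.09 = 37300 N.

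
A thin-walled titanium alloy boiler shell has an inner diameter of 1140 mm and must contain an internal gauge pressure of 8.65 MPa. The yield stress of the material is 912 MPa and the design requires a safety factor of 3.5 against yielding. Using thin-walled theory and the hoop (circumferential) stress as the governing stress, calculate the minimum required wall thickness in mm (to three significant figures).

t = 18.9 mm

σ_allow = 912/3.5 = 260.6 MPa.
Hoop stress σ_h = pD/(2t), so t = pD/(2σ_allow) = 8.65×1140/(2×260.6) = 18.92 mm.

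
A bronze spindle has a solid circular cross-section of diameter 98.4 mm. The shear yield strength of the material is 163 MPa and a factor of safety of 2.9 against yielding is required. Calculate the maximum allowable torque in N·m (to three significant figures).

T_allow = 10500 N·m

τ_allow = 163/2.9 = 56.21 MPa.
For a solid shaft T_allow = τ_allow·πd³/16; πd³/16 = π×98.4³/16 = 187100 mm³.
T_allow = 56.21×187100 = 1.051×10^7 N·mm = 10510 N·m.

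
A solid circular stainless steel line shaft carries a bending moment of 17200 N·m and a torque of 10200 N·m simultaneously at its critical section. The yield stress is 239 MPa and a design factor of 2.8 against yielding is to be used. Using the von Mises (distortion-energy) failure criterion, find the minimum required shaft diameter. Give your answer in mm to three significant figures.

σ_allow = σ_y/n = 239/2.8 = 85.36 MPa.
For a solid shaft σ_b = 32M/(πd³) and τ = 16T/(πd³), so the von Mises stress is σ' = (16/πd³)·√(4M²+3T²).
√(4M²+3T²) = √(4×(1.720×10^7)² + 3×(1.020×10^7)²) = 3.867×10^7 N·mm.
d³ = 16×3.867×10^7/(π×85.36) = 2.307×10^6 mm³.
d = 132.1 mm.

d = 132 mm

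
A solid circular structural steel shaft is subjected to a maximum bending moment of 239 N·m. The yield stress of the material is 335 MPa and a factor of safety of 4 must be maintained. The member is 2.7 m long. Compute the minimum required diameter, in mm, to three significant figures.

d = 30.7 mm

σ_allow = 335/4 = 83.75 MPa.
For a solid circular section σ = 32M/(πd³), so d³ = 32M/(π σ_allow) = 32×239000/(π×83.75) = 29070 mm³.
d = 30.75 mm.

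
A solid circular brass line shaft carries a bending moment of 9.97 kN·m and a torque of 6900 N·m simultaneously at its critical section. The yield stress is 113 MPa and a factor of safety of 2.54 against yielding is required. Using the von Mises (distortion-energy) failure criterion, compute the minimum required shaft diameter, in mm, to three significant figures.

d = 139 mm

σ_allow = σ_y/n = 113/2.54 = 44.49 MPa.
For a solid shaft σ_b = 32M/(πd³) and τ = 16T/(πd³), so the von Mises stress is σ' = (16/πd³)·√(4M²+3T²).
√(4M²+3T²) = √(4×(9.970×10^6)² + 3×(6.900×10^6)²) = 2.325×10^7 N·mm.
d³ = 16×2.325×10^7/(π×44.49) = 2.661×10^6 mm³.
d = 138.6 mm.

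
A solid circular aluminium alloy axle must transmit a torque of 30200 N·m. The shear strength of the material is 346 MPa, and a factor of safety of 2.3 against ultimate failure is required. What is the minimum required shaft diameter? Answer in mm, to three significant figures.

d = 101 mm

Allowable shear stress τ_allow = 346/2.3 = 150.4 MPa.
For a solid shaft τ = 16T/(πd³), so d³ = 16T/(π τ_allow) = 16×3.0200×10^7/(π×150.4) = 1.022×10^6 mm³.
d = (1.022×10^6)^(1/3) = 100.7 mm.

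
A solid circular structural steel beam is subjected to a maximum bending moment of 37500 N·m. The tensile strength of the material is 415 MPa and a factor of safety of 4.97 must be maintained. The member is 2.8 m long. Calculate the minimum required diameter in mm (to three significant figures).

d = 166 mm

σ_allow = 415/4.97 = 83.50 MPa.
For a solid circular section σ = 32M/(πd³), so d³ = 32M/(π σ_allow) = 32×3.7500×10^7/(π×83.50) = 4.574×10^6 mm³.
d = 166.0 mm.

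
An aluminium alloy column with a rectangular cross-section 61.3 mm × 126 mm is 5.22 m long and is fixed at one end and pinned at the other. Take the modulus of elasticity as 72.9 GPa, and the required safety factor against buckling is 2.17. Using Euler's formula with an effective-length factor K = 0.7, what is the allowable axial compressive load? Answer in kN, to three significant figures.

Buckling occurs about the weak axis: I_min = h·b³/12 = 126×61.3³/12 = 2.419×10^6 mm⁴ (b = 61.3 mm is the smaller dimension).
Effective length L_e = KL = 0.7×5.22 m = 3654 mm.
Euler critical load P_cr = π²EI/L_e² = π²×72900×2.419×10^6/3654² = 130300 N.
P_allow = P_cr/n = 130300/2.17 = 60060 N.

P_allow = 60.1 kN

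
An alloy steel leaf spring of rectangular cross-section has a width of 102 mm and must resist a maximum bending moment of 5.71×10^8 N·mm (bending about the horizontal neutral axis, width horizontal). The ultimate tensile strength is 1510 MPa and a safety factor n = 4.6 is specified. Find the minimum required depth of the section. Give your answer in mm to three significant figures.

σ_allow = 1510/4.6 = 328.3 MPa.
For a rectangular section σ = 6M/(bh²), so h² = 6M/(b σ_allow) = 6×5.7100×10^8/(102×328.3) = 102300 mm².
h = 319.9 mm.

h = 320 mm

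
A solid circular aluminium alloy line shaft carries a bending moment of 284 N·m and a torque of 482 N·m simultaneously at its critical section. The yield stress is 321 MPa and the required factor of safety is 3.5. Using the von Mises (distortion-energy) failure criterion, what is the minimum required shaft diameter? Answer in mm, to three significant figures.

d = 38.3 mm

σ_allow = σ_y/n = 321/3.5 = 91.71 MPa.
For a solid shaft σ_b = 32M/(πd³) and τ = 16T/(πd³), so the von Mises stress is σ' = (16/πd³)·√(4M²+3T²).
√(4M²+3T²) = √(4×(284000)² + 3×(482000)²) = 1.010×10^6 N·mm.
d³ = 16×1.010×10^6/(π×91.71) = 56070 mm³.
d = 38.28 mm.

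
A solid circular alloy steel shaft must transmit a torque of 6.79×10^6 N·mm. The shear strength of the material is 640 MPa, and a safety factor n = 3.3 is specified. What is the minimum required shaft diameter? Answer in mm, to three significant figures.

d = 56.3 mm

Allowable shear stress τ_allow = 640/3.3 = 193.9 MPa.
For a solid shaft τ = 16T/(πd³), so d³ = 16T/(π τ_allow) = 16×6790000/(π×193.9) = 178300 mm³.
d = (178300)^(1/3) = 56.28 mm.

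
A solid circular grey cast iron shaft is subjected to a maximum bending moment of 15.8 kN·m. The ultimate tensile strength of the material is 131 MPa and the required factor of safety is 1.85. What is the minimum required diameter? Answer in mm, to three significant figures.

σ_allow = 131/1.85 = 70.81 MPa.
For a solid circular section σ = 32M/(πd³), so d³ = 32M/(π σ_allow) = 32×1.5800×10^7/(π×70.81) = 2.273×10^6 mm³.
d = 131.5 mm.

d = 131 mm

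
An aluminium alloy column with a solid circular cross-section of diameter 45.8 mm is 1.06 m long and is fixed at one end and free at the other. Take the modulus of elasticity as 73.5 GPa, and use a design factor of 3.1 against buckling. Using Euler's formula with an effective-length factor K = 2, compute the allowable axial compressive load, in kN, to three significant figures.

I = πd⁴/64 = π×45.8⁴/64 = 216000 mm⁴.
Effective length L_e = KL = 2×1.06 m = 2120 mm.
Euler critical load P_cr = π²EI/L_e² = π²×73500×216000/2120² = 34860 N.
P_allow = P_cr/n = 34860/3.1 = 11250 N.

P_allow = 11.2 kN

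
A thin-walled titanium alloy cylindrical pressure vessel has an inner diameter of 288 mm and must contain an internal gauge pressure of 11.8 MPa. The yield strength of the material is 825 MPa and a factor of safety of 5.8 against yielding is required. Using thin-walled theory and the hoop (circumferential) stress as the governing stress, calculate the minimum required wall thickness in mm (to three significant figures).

σ_allow = 825/5.8 = 142.2 MPa.
Hoop stress σ_h = pD/(2t), so t = pD/(2σ_allow) = 11.8×288/(2×142.2) = 11.95 mm.

t = 11.9 mm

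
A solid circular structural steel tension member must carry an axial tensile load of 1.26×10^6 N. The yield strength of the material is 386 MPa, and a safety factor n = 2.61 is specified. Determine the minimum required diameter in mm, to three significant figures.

Allowable stress σ_allow = 386/2.61 = 147.9 MPa.
Required area A = F/σ_allow = 1260000/147.9 = 8520 mm².
A = πd²/4 → d = √(4A/π) = 104.2 mm.

d = 104 mm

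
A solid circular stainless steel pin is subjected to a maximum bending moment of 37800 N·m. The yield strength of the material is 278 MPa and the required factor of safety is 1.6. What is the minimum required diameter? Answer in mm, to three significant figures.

σ_allow = 278/1.6 = 173.8 MPa.
For a solid circular section σ = 32M/(πd³), so d³ = 32M/(π σ_allow) = 32×3.7800×10^7/(π×173.8) = 2.216×10^6 mm³.
d = 130.4 mm.

d = 130 mm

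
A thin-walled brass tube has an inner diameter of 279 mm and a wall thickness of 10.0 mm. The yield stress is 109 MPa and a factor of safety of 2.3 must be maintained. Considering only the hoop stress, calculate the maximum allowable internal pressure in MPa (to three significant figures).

p_allow = 3.40 MPa

σ_allow = 109/2.3 = 47.39 MPa.
σ_h = pD/(2t) → p_allow = 2σ_allow t/D = 2×47.39×10.0/279 = 3.397 MPa.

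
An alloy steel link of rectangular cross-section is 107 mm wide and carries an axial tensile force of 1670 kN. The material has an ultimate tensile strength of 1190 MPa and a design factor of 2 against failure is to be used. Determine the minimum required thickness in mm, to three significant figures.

t = 26.2 mm

σ_allow = 1190/2 = 595.0 MPa.
Required area A = F/σ_allow = 1670000/595.0 = 2807 mm².
t = A/w = 2807/107 = 26.23 mm.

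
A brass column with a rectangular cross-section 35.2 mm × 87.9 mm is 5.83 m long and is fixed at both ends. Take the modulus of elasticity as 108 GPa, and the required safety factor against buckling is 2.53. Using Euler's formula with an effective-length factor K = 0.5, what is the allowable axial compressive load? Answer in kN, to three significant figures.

Buckling occurs about the weak axis: I_min = h·b³/12 = 87.9×35.2³/12 = 319500 mm⁴ (b = 35.2 mm is the smaller dimension).
Effective length L_e = KL = 0.5×5.83 m = 2915 mm.
Euler critical load P_cr = π²EI/L_e² = π²×108000×319500/2915² = 40080 N.
P_allow = P_cr/n = 40080/2.53 = 15840 N.

P_allow = 15.8 kN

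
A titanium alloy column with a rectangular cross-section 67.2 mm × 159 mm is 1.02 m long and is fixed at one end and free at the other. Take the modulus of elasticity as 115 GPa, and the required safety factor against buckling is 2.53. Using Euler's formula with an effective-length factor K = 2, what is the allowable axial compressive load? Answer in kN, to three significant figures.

P_allow = 433 kN

Buckling occurs about the weak axis: I_min = h·b³/12 = 159×67.2³/12 = 4.021×10^6 mm⁴ (b = 67.2 mm is the smaller dimension).
Effective length L_e = KL = 2×1.02 m = 2040 mm.
Euler critical load P_cr = π²EI/L_e² = π²×115000×4.021×10^6/2040² = 1.097×10^6 N.
P_allow = P_cr/n = 1.097×10^6/2.53 = 433500 N.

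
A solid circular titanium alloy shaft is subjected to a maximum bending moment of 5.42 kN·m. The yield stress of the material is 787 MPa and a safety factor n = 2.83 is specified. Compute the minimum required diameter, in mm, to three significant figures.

σ_allow = 787/2.83 = 278.1 MPa.
For a solid circular section σ = 32M/(πd³), so d³ = 32M/(π σ_allow) = 32×5420000/(π×278.1) = 198500 mm³.
d = 58.34 mm.

d = 58.3 mm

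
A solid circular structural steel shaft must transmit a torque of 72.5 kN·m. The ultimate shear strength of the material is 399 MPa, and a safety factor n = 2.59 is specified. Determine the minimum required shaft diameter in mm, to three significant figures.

d = 134 mm

Allowable shear stress τ_allow = 399/2.59 = 154.1 MPa.
For a solid shaft τ = 16T/(πd³), so d³ = 16T/(π τ_allow) = 16×7.2500×10^7/(π×154.1) = 2.397×10^6 mm³.
d = (2.397×10^6)^(1/3) = 133.8 mm.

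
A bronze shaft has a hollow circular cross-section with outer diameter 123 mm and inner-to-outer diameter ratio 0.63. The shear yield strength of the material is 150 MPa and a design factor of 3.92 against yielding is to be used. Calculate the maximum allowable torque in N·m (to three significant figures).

T_allow = 11800 N·m

τ_allow = 150/3.92 = 38.27 MPa.
For a hollow shaft T_allow = τ_allow·πd_o³(1−k⁴)/16 with 1−k⁴ = 0.8425, so πd_o³(1−k⁴)/16 = 307800 mm³.
T_allow = 38.27×307800 = 1.178×10^7 N·mm = 11780 N·m.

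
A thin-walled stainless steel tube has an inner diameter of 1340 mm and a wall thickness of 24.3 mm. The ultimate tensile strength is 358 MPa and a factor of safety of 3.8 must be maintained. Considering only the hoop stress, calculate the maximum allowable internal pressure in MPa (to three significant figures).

σ_allow = 358/3.8 = 94.21 MPa.
σ_h = pD/(2t) → p_allow = 2σ_allow t/D = 2×94.21×24.3/1340 = 3.417 MPa.

p_allow = 3.42 MPa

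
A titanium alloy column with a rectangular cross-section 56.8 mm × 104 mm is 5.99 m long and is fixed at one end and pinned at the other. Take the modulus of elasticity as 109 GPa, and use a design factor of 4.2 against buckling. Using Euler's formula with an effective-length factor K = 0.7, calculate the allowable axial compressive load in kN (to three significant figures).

P_allow = 23.1 kN

Buckling occurs about the weak axis: I_min = h·b³/12 = 104×56.8³/12 = 1.588×10^6 mm⁴ (b = 56.8 mm is the smaller dimension).
Effective length L_e = KL = 0.7×5.99 m = 4193 mm.
Euler critical load P_cr = π²EI/L_e² = π²×109000×1.588×10^6/4193² = 97180 N.
P_allow = P_cr/n = 97180/4.2 = 23140 N.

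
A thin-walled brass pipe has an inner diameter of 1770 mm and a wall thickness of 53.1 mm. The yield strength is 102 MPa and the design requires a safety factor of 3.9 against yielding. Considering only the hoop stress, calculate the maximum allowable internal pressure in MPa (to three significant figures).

σ_allow = 102/3.9 = 26.15 MPa.
σ_h = pD/(2t) → p_allow = 2σ_allow t/D = 2×26.15×53.1/1770 = 1.569 MPa.

p_allow = 1.57 MPa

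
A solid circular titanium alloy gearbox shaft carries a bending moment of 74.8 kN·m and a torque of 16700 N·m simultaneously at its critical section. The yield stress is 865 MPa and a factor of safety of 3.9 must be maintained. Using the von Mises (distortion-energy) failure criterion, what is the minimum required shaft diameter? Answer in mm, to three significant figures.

σ_allow = σ_y/n = 865/3.9 = 221.8 MPa.
For a solid shaft σ_b = 32M/(πd³) and τ = 16T/(πd³), so the von Mises stress is σ' = (16/πd³)·√(4M²+3T²).
√(4M²+3T²) = √(4×(7.480×10^7)² + 3×(1.670×10^7)²) = 1.524×10^8 N·mm.
d³ = 16×1.524×10^8/(π×221.8) = 3.499×10^6 mm³.
d = 151.8 mm.

d = 152 mm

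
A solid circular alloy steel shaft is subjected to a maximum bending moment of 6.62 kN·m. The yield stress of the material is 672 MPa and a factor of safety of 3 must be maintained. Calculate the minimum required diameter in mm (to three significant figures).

d = 67.0 mm

σ_allow = 672/3 = 224.0 MPa.
For a solid circular section σ = 32M/(πd³), so d³ = 32M/(π σ_allow) = 32×6620000/(π×224.0) = 301000 mm³.
d = 67.02 mm.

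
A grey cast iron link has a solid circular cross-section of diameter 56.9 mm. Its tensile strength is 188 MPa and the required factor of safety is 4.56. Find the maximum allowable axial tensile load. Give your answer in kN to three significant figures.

σ_allow = 188/4.56 = 41.23 MPa.
A = πd²/4 = π×56.9²/4 = 2543 mm².
F_allow = σ_allow × A = 41.23×2543 = 104800 N.

F_allow = 105 kN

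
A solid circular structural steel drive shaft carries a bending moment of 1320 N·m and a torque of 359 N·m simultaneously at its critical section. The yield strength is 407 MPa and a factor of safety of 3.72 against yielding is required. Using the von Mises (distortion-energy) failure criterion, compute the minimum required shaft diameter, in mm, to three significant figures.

σ_allow = σ_y/n = 407/3.72 = 109.4 MPa.
For a solid shaft σ_b = 32M/(πd³) and τ = 16T/(πd³), so the von Mises stress is σ' = (16/πd³)·√(4M²+3T²).
√(4M²+3T²) = √(4×(1.320×10^6)² + 3×(359000)²) = 2.712×10^6 N·mm.
d³ = 16×2.712×10^6/(π×109.4) = 126300 mm³.
d = 50.17 mm.

d = 50.2 mm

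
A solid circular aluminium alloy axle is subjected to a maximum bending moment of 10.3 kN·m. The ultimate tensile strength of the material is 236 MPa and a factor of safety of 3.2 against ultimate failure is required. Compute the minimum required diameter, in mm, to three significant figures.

σ_allow = 236/3.2 = 73.75 MPa.
For a solid circular section σ = 32M/(πd³), so d³ = 32M/(π σ_allow) = 32×1.0300×10^7/(π×73.75) = 1.423×10^6 mm³.
d = 112.5 mm.

d = 112 mm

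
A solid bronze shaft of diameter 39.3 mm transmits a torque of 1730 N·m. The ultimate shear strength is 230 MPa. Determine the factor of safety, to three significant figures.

n = 1.58

τ = 16T/(πd³) = 16×1730000/(π×39.3³) = 145.2 MPa.
n = τ_limit/τ = 230/145.2 = 1.584.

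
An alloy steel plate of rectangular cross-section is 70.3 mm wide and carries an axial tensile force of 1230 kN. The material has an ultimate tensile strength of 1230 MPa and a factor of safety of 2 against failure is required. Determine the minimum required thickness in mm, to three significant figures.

σ_allow = 1230/2 = 615.0 MPa.
Required area A = F/σ_allow = 1230000/615.0 = 2000 mm².
t = A/w = 2000/70.3 = 28.45 mm.

t = 28.4 mm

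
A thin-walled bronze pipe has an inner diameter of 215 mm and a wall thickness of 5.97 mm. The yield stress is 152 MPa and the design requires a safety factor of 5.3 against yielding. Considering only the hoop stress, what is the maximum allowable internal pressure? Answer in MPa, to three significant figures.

p_allow = 1.59 MPa

σ_allow = 152/5.3 = 28.68 MPa.
σ_h = pD/(2t) → p_allow = 2σ_allow t/D = 2×28.68×5.97/215 = 1.593 MPa.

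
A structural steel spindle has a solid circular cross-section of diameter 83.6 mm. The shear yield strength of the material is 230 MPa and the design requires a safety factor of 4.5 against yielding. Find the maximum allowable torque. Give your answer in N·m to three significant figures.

T_allow = 5860 N·m

τ_allow = 230/4.5 = 51.11 MPa.
For a solid shaft T_allow = τ_allow·πd³/16; πd³/16 = π×83.6³/16 = 114700 mm³.
T_allow = 51.11×114700 = 5.864×10^6 N·mm = 5864 N·m.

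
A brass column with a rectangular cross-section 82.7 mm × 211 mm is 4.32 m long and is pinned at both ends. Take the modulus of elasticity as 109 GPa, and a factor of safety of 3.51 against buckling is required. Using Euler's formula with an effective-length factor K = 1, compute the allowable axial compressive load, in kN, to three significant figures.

P_allow = 163 kN

Buckling occurs about the weak axis: I_min = h·b³/12 = 211×82.7³/12 = 9.945×10^6 mm⁴ (b = 82.7 mm is the smaller dimension).
Effective length L_e = KL = 1×4.32 m = 4320 mm.
Euler critical load P_cr = π²EI/L_e² = π²×109000×9.945×10^6/4320² = 573300 N.
P_allow = P_cr/n = 573300/3.51 = 163300 N.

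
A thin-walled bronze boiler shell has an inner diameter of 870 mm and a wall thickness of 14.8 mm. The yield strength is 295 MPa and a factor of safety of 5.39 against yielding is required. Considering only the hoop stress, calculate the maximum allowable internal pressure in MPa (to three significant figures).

σ_allow = 295/5.39 = 54.73 MPa.
σ_h = pD/(2t) → p_allow = 2σ_allow t/D = 2×54.73×14.8/870 = 1.862 MPa.

p_allow = 1.86 MPa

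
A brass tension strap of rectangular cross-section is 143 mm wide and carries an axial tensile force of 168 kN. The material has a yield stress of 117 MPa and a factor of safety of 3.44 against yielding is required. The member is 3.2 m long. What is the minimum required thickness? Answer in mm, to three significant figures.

σ_allow = 117/3.44 = 34.01 MPa.
Required area A = F/σ_allow = 168000/34.01 = 4939 mm².
t = A/w = 4939/143 = 34.54 mm.

t = 34.5 mm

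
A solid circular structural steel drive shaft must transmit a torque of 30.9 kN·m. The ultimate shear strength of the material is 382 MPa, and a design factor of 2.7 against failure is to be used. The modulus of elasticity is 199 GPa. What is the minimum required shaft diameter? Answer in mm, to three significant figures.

Allowable shear stress τ_allow = 382/2.7 = 141.5 MPa.
For a solid shaft τ = 16T/(πd³), so d³ = 16T/(π τ_allow) = 16×3.0900×10^7/(π×141.5) = 1.112×10^6 mm³.
d = (1.112×10^6)^(1/3) = 103.6 mm.

d = 104 mm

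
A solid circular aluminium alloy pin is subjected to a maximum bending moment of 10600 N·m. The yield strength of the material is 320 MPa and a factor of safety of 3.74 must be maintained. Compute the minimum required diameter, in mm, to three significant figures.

d = 108 mm

σ_allow = 320/3.74 = 85.56 MPa.
For a solid circular section σ = 32M/(πd³), so d³ = 32M/(π σ_allow) = 32×1.0600×10^7/(π×85.56) = 1.262×10^6 mm³.
d = 108.1 mm.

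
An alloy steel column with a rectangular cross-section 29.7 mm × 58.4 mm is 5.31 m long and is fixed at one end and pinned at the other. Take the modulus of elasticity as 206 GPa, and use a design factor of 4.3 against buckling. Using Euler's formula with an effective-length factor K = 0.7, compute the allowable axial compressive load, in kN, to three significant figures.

P_allow = 4.36 kN

Buckling occurs about the weak axis: I_min = h·b³/12 = 58.4×29.7³/12 = 127500 mm⁴ (b = 29.7 mm is the smaller dimension).
Effective length L_e = KL = 0.7×5.31 m = 3717 mm.
Euler critical load P_cr = π²EI/L_e² = π²×206000×127500/3717² = 18760 N.
P_allow = P_cr/n = 18760/4.3 = 4363 N.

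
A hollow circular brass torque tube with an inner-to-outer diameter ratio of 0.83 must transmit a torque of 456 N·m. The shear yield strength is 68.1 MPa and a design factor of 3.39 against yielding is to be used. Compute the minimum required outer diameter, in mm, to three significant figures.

τ_allow = 68.1/3.39 = 20.09 MPa.
For a hollow shaft τ = 16T/[πd_o³(1−k⁴)] with k = 0.83, so 1−k⁴ = 0.5254.
d_o³ = 16T/[π τ_allow (1−k⁴)] = 16×456000/(π×20.09×0.5254) = 220000 mm³.
d_o = 60.37 mm.

d_o = 60.4 mm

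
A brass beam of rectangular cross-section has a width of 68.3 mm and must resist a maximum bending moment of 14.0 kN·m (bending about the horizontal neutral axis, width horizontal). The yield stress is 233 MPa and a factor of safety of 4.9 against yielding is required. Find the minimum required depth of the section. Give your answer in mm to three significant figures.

h = 161 mm

σ_allow = 233/4.9 = 47.55 MPa.
For a rectangular section σ = 6M/(bh²), so h² = 6M/(b σ_allow) = 6×1.4000×10^7/(68.3×47.55) = 25860 mm².
h = 160.8 mm.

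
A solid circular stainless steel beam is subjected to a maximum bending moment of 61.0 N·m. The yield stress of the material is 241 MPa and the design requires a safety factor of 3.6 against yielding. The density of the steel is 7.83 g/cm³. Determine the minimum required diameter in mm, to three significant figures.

d = 21.0 mm

σ_allow = 241/3.6 = 66.94 MPa.
For a solid circular section σ = 32M/(πd³), so d³ = 32M/(π σ_allow) = 32×61000/(π×66.94) = 9281 mm³.
d = 21.02 mm.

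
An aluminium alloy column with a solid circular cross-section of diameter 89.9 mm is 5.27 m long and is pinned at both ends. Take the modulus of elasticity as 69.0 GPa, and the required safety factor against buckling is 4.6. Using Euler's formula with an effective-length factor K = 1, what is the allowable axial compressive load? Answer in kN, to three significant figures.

P_allow = 17.1 kN

I = πd⁴/64 = π×89.9⁴/64 = 3.206×10^6 mm⁴.
Effective length L_e = KL = 1×5.27 m = 5270 mm.
Euler critical load P_cr = π²EI/L_e² = π²×69000×3.206×10^6/5270² = 78620 N.
P_allow = P_cr/n = 78620/4.6 = 17090 N.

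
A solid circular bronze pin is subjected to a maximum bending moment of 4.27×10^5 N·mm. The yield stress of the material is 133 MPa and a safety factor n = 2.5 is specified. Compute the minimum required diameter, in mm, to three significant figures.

d = 43.4 mm

σ_allow = 133/2.5 = 53.20 MPa.
For a solid circular section σ = 32M/(πd³), so d³ = 32M/(π σ_allow) = 32×427000/(π×53.20) = 81760 mm³.
d = 43.40 mm.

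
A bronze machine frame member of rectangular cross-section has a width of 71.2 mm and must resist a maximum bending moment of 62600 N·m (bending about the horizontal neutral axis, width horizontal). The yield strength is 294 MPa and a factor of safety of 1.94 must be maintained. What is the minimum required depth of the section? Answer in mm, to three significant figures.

σ_allow = 294/1.94 = 151.5 MPa.
For a rectangular section σ = 6M/(bh²), so h² = 6M/(b σ_allow) = 6×6.2600×10^7/(71.2×151.5) = 34810 mm².
h = 186.6 mm.

h = 187 mm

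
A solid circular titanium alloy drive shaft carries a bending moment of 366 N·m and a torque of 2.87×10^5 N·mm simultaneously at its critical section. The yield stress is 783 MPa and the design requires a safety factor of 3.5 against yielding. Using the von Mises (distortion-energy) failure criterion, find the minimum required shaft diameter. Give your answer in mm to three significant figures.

σ_allow = σ_y/n = 783/3.5 = 223.7 MPa.
For a solid shaft σ_b = 32M/(πd³) and τ = 16T/(πd³), so the von Mises stress is σ' = (16/πd³)·√(4M²+3T²).
√(4M²+3T²) = √(4×(366000)² + 3×(287000)²) = 884800 N·mm.
d³ = 16×884800/(π×223.7) = 20140 mm³.
d = 27.21 mm.

d = 27.2 mm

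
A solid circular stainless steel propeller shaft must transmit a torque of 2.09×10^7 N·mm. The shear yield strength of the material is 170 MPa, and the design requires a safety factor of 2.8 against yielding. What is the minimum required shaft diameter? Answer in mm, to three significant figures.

Allowable shear stress τ_allow = 170/2.8 = 60.71 MPa.
For a solid shaft τ = 16T/(πd³), so d³ = 16T/(π τ_allow) = 16×2.0900×10^7/(π×60.71) = 1.753×10^6 mm³.
d = (1.753×10^6)^(1/3) = 120.6 mm.

d = 121 mm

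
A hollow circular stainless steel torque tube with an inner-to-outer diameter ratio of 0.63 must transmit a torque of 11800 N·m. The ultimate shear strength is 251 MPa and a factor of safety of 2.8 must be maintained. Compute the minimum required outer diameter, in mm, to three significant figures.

τ_allow = 251/2.8 = 89.64 MPa.
For a hollow shaft τ = 16T/[πd_o³(1−k⁴)] with k = 0.63, so 1−k⁴ = 0.8425.
d_o³ = 16T/[π τ_allow (1−k⁴)] = 16×1.1800×10^7/(π×89.64×0.8425) = 795800 mm³.
d_o = 92.67 mm.

d_o = 92.7 mm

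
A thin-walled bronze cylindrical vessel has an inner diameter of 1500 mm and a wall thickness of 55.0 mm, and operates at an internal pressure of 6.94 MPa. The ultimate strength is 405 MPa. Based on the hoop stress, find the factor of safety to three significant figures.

n = 4.28

σ_h = pD/(2t) = 6.94×1500/(2×55.0) = 94.64 MPa.
n = 405/94.64 = 4.280.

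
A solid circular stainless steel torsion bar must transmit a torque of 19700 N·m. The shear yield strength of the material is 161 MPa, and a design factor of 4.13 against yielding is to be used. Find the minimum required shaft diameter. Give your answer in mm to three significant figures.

Allowable shear stress τ_allow = 161/4.13 = 38.98 MPa.
For a solid shaft τ = 16T/(πd³), so d³ = 16T/(π τ_allow) = 16×1.9700×10^7/(π×38.98) = 2.574×10^6 mm³.
d = (2.574×10^6)^(1/3) = 137.0 mm.

d = 137 mm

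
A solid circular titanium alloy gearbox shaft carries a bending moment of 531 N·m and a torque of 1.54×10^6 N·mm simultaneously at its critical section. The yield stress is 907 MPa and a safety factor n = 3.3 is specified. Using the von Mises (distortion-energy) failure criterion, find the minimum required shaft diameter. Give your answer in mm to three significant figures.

d = 37.6 mm

σ_allow = σ_y/n = 907/3.3 = 274.8 MPa.
For a solid shaft σ_b = 32M/(πd³) and τ = 16T/(πd³), so the von Mises stress is σ' = (16/πd³)·√(4M²+3T²).
√(4M²+3T²) = √(4×(531000)² + 3×(1.540×10^6)²) = 2.871×10^6 N·mm.
d³ = 16×2.871×10^6/(π×274.8) = 53200 mm³.
d = 37.61 mm.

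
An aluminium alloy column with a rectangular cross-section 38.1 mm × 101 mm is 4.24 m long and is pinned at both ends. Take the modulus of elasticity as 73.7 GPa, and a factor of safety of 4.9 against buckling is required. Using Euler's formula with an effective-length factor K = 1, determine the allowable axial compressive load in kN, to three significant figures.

P_allow = 3.84 kN

Buckling occurs about the weak axis: I_min = h·b³/12 = 101×38.1³/12 = 465500 mm⁴ (b = 38.1 mm is the smaller dimension).
Effective length L_e = KL = 1×4.24 m = 4240 mm.
Euler critical load P_cr = π²EI/L_e² = π²×73700×465500/4240² = 18830 N.
P_allow = P_cr/n = 18830/4.9 = 3844 N.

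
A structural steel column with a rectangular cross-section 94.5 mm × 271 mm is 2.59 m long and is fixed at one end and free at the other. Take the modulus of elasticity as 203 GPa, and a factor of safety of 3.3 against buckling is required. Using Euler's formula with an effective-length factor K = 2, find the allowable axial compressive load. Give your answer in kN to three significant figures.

Buckling occurs about the weak axis: I_min = h·b³/12 = 271×94.5³/12 = 1.906×10^7 mm⁴ (b = 94.5 mm is the smaller dimension).
Effective length L_e = KL = 2×2.59 m = 5180 mm.
Euler critical load P_cr = π²EI/L_e² = π²×203000×1.906×10^7/5180² = 1.423×10^6 N.
P_allow = P_cr/n = 1.423×10^6/3.3 = 431200 N.

P_allow = 431 kN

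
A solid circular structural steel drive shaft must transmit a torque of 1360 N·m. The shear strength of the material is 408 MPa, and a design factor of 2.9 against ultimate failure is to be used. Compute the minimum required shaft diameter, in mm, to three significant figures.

d = 36.7 mm

Allowable shear stress τ_allow = 408/2.9 = 140.7 MPa.
For a solid shaft τ = 16T/(πd³), so d³ = 16T/(π τ_allow) = 16×1360000/(π×140.7) = 49230 mm³.
d = (49230)^(1/3) = 36.65 mm.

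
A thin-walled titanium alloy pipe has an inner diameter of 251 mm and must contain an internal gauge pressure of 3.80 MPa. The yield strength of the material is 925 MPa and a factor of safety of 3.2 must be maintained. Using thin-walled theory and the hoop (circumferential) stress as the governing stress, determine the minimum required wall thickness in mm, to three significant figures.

t = 1.65 mm

σ_allow = 925/3.2 = 289.1 MPa.
Hoop stress σ_h = pD/(2t), so t = pD/(2σ_allow) = 3.80×251/(2×289.1) = 1.650 mm.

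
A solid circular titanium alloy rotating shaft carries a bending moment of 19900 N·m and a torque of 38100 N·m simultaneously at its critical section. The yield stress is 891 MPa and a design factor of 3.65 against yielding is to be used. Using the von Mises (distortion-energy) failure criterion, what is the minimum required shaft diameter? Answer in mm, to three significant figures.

σ_allow = σ_y/n = 891/3.65 = 244.1 MPa.
For a solid shaft σ_b = 32M/(πd³) and τ = 16T/(πd³), so the von Mises stress is σ' = (16/πd³)·√(4M²+3T²).
√(4M²+3T²) = √(4×(1.990×10^7)² + 3×(3.810×10^7)²) = 7.706×10^7 N·mm.
d³ = 16×7.706×10^7/(π×244.1) = 1.608×10^6 mm³.
d = 117.2 mm.

d = 117 mm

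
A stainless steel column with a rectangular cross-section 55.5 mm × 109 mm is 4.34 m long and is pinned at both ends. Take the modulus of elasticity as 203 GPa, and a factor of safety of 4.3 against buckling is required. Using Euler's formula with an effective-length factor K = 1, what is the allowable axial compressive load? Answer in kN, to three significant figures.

Buckling occurs about the weak axis: I_min = h·b³/12 = 109×55.5³/12 = 1.553×10^6 mm⁴ (b = 55.5 mm is the smaller dimension).
Effective length L_e = KL = 1×4.34 m = 4340 mm.
Euler critical load P_cr = π²EI/L_e² = π²×203000×1.553×10^6/4340² = 165200 N.
P_allow = P_cr/n = 165200/4.3 = 38410 N.

P_allow = 38.4 kN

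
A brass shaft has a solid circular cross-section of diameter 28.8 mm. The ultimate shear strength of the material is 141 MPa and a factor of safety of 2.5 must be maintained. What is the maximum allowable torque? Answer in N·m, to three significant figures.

τ_allow = 141/2.5 = 56.40 MPa.
For a solid shaft T_allow = τ_allow·πd³/16; πd³/16 = π×28.8³/16 = 4690 mm³.
T_allow = 56.40×4690 = 264500 N·mm = 264.5 N·m.

T_allow = 265 N·m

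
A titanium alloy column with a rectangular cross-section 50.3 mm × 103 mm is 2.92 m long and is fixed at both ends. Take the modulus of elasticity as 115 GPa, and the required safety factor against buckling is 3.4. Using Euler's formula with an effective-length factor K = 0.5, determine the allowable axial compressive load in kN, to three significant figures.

Buckling occurs about the weak axis: I_min = h·b³/12 = 103×50.3³/12 = 1.092×10^6 mm⁴ (b = 50.3 mm is the smaller dimension).
Effective length L_e = KL = 0.5×2.92 m = 1460 mm.
Euler critical load P_cr = π²EI/L_e² = π²×115000×1.092×10^6/1460² = 581600 N.
P_allow = P_cr/n = 581600/3.4 = 171100 N.

P_allow = 171 kN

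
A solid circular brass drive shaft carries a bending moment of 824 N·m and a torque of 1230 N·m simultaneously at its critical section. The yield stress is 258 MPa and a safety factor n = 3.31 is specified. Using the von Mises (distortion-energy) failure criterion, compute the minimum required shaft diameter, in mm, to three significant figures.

d = 56.0 mm

σ_allow = σ_y/n = 258/3.31 = 77.95 MPa.
For a solid shaft σ_b = 32M/(πd³) and τ = 16T/(πd³), so the von Mises stress is σ' = (16/πd³)·√(4M²+3T²).
√(4M²+3T²) = √(4×(824000)² + 3×(1.230×10^6)²) = 2.693×10^6 N·mm.
d³ = 16×2.693×10^6/(π×77.95) = 176000 mm³.
d = 56.04 mm.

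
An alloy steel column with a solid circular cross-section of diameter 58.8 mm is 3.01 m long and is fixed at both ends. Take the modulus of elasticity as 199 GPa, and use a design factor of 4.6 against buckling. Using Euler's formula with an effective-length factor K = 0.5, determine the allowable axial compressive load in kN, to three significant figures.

P_allow = 111 kN

I = πd⁴/64 = π×58.8⁴/64 = 586800 mm⁴.
Effective length L_e = KL = 0.5×3.01 m = 1505 mm.
Euler critical load P_cr = π²EI/L_e² = π²×199000×586800/1505² = 508800 N.
P_allow = P_cr/n = 508800/4.6 = 110600 N.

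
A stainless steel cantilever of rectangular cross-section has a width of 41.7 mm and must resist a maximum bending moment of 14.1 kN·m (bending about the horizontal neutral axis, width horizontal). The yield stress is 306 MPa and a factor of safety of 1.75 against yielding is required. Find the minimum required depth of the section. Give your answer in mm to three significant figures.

h = 108 mm

σ_allow = 306/1.75 = 174.9 MPa.
For a rectangular section σ = 6M/(bh²), so h² = 6M/(b σ_allow) = 6×1.4100×10^7/(41.7×174.9) = 11600 mm².
h = 107.7 mm.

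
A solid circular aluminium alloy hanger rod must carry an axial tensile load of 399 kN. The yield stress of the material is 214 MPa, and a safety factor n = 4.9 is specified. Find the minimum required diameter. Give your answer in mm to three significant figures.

Allowable stress σ_allow = 214/4.9 = 43.67 MPa.
Required area A = F/σ_allow = 399000/43.67 = 9136 mm².
A = πd²/4 → d = √(4A/π) = 107.9 mm.

d = 108 mm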